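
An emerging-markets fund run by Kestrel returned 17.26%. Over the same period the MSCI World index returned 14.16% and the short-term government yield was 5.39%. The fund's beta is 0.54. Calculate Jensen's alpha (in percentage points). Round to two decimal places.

7.13

CAPM expected return = Rf + β(Rm − Rf) = 5.39% + 0.54 × (14.16% − 5.39%) = 5.39 + 0.54 × 8.77 = 10.1258%
Jensen's α = Rp − E[R] = 17.26% − 10.1258% = 7.1342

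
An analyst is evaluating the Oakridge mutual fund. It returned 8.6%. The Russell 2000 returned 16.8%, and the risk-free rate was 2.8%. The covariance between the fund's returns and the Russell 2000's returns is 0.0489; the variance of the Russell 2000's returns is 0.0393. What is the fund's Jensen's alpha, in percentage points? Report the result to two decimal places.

β = Cov / Var = 0.0489 / 0.0393 = 1.2443
E[R] = Rf + β(Rm − Rf) = 2.8% + 1.2443 × (16.8% − 2.8%) = 20.2202%
α = Rp − E[R] = 8.6% − 20.2202% = -11.6202

-11.62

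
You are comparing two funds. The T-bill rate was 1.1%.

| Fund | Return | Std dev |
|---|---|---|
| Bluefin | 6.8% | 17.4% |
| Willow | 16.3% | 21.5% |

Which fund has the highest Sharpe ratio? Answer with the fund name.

Bluefin: Sharpe ratio = (6.8% − 1.1%) / 17.4% = 0.328
Willow: Sharpe ratio = (16.3% − 1.1%) / 21.5% = 0.707
Highest: Willow (0.707).

Willow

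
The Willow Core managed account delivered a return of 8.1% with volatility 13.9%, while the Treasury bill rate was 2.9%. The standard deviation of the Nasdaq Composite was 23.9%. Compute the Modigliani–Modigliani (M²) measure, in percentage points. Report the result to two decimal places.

11.84

Sharpe = (Rp − Rf) / σp = (8.1% − 2.9%) / 13.9% = 0.3741
M² = Rf + Sharpe × σm = 2.9% + 0.3741 × 23.9% = 11.8410%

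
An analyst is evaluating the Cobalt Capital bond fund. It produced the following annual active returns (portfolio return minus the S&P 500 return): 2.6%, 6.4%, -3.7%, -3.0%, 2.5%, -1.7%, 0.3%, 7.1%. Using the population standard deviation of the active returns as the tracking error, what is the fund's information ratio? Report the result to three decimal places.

0.344

r̄ = (2.6 + 6.4 − 3.7 − 3 + 2.5 − 1.7 + 0.3 + 7.1) / 8 = 10.50 / 8 = 1.3125%
Σ(r − r̄)² = 116.2688; population σ = √(116.2688/8) = 3.8123%
IR = r̄ / tracking error = 1.3125 / 3.8123 = 0.3443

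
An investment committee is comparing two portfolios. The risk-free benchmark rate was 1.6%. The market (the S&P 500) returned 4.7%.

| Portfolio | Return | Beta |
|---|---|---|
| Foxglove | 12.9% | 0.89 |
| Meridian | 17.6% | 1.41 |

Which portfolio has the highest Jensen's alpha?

Foxglove: α = 12.9% − [1.6% + 0.89 × (4.7% − 1.6%)] = 8.541
Meridian: α = 17.6% − [1.6% + 1.41 × (4.7% − 1.6%)] = 11.629
Highest: Meridian (11.629).

Meridian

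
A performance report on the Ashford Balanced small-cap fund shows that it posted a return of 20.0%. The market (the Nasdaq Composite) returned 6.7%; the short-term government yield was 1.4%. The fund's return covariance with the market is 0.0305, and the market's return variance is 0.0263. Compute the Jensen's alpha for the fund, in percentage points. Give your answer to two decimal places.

12.45

β = Cov / Var = 0.0305 / 0.0263 = 1.1597
E[R] = Rf + β(Rm − Rf) = 1.4% + 1.1597 × (6.7% − 1.4%) = 7.5464%
α = Rp − E[R] = 20.0% − 7.5464% = 12.4536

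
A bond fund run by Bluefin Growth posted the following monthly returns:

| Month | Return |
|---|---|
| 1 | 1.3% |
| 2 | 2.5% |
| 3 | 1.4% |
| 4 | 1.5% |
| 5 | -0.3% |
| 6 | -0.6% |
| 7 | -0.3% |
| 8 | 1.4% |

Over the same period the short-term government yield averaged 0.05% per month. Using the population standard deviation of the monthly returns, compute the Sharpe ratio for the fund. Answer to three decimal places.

0.779

μ = (1.3 + 2.5 + 1.4 + 1.5 − 0.3 − 0.6 − 0.3 + 1.4) / 8 = 6.90 / 8 = 0.8625%
Population std dev = √[8.6988 / 8] = 1.0428%
Sharpe = (μ − rf) / σ = (0.8625 − 0.05) / 1.0428 = 0.8125 / 1.0428 = 0.7792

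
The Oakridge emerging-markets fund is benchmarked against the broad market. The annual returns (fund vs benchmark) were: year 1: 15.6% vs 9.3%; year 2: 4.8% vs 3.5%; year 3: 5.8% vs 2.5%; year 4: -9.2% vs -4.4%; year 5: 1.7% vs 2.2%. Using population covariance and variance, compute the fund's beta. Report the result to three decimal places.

r̄p = 3.7400%,  r̄m = 2.6200%
Cov = Σ(rp − r̄p)(rm − r̄m) / 5 = 34.3212
Var(rm) = Σ(rm − r̄m)² / 5 = 18.9736
β = Cov / Var = 34.3212 / 18.9736 = 1.8089

1.809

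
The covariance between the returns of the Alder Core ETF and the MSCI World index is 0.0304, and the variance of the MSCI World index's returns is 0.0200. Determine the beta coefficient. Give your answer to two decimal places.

1.52

β = Cov(Rp, Rm) / Var(Rm) = 0.0304 / 0.0200 = 1.5200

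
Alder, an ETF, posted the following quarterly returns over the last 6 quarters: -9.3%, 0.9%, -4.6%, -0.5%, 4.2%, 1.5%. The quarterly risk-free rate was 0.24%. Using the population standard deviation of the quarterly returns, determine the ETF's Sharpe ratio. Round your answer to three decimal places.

-0.347

r̄ = (-9.3 + 0.9 − 4.6 − 0.5 + 4.2 + 1.5) / 6 = -1.3000%
Population σ = √[Σ(r − r̄)² / 6] = √[118.4600 / 6] = √19.7433 = 4.4433%
Sharpe = (r̄ − rf) / σ = (-1.3000 − 0.24) / 4.4433 = -1.5400 / 4.4433 = -0.3466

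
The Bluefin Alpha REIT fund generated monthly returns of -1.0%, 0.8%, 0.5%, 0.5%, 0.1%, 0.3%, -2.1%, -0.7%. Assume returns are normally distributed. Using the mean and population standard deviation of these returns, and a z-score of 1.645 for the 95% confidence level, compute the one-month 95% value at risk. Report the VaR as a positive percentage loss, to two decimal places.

μ = (-1 + 0.8 + 0.5 + 0.5 + 0.1 + 0.3 − 2.1 − 0.7) / 8 = -1.60 / 8 = -0.2000%
Population std dev = √[6.8200 / 8] = 0.9233%
VaR = −(μ − z·σ) = −(-0.2000 − 1.645 × 0.9233) = −(-1.7188) = 1.7188%

1.72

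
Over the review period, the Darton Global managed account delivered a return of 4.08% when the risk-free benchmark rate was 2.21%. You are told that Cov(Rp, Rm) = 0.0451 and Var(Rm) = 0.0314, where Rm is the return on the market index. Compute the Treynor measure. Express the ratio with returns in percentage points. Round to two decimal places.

β = Cov / Var = 0.0451 / 0.0314 = 1.4363
Treynor = (Rp − Rf) / β = (4.08% − 2.21%) / 1.4363 = 1.87 / 1.4363 = 1.3020

1.30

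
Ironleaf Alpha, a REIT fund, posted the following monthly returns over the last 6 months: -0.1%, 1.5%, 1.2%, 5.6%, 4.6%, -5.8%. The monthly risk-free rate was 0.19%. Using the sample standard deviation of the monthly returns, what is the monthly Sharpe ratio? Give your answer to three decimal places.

0.242

μ = (-0.1 + 1.5 + 1.2 + 5.6 + 4.6 − 5.8) / 6 = 1.1667%
Σ(r − μ)² = (-0.1 − 1.1667)² + (1.5 − 1.1667)² + … = 81.6933
σ = √[81.6933 / 5] = 4.0421%
Sharpe = (μ − rf) / σ = (1.1667 − 0.19) / 4.0421 = 0.9767 / 4.0421 = 0.2416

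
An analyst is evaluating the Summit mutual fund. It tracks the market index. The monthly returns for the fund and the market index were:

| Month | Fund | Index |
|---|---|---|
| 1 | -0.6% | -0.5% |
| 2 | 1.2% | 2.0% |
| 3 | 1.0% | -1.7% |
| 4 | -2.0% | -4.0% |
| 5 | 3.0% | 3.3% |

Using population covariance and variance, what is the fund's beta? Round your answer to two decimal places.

r̄p = 0.5200%,  r̄m = -0.1800%
Cov = Σ(rp − r̄p)(rm − r̄m) / 5 = 3.8736
Var(rm) = Σ(rm − r̄m)² / 5 = 6.7736
β = Cov / Var = 3.8736 / 6.7736 = 0.5719

0.57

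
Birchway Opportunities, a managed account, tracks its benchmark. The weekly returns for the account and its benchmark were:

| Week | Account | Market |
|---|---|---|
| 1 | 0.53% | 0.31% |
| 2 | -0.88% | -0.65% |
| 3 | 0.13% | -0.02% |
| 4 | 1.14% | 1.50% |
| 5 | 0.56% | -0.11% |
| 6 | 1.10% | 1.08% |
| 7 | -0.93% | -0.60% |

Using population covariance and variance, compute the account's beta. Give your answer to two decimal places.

r̄p = 0.2357%,  r̄m = 0.2157%
Cov = Σ(rp − r̄p)(rm − r̄m) / 7 = 0.5389
Var(rm) = Σ(rm − r̄m)² / 7 = 0.5688
β = Cov / Var = 0.5389 / 0.5688 = 0.9474

0.95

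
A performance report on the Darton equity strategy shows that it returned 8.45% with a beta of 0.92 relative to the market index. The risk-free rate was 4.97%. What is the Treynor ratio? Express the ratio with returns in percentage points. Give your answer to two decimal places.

Treynor = (Rp − Rf) / β = (8.45% − 4.97%) / 0.92 = 3.48 / 0.92 = 3.7826

3.78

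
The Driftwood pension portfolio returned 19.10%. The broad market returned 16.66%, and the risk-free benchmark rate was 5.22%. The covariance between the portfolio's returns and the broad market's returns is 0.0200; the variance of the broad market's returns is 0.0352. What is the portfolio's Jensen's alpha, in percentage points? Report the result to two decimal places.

β = Cov / Var = 0.0200 / 0.0352 = 0.5682
E[R] = Rf + β(Rm − Rf) = 5.22% + 0.5682 × (16.66% − 5.22%) = 11.7202%
α = Rp − E[R] = 19.10% − 11.7202% = 7.3798

7.38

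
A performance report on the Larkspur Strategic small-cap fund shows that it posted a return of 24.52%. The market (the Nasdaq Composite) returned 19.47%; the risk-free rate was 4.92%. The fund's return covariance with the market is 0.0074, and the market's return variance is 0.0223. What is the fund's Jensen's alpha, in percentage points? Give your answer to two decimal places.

14.77

β = Cov / Var = 0.0074 / 0.0223 = 0.3318
E[R] = Rf + β(Rm − Rf) = 4.92% + 0.3318 × (19.47% − 4.92%) = 9.7477%
α = Rp − E[R] = 24.52% − 9.7477% = 14.7723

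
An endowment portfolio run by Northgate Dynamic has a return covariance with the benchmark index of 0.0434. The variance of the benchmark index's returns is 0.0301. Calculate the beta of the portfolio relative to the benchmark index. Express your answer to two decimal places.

β = Cov(Rp, Rm) / Var(Rm) = 0.0434 / 0.0301 = 1.4419

1.44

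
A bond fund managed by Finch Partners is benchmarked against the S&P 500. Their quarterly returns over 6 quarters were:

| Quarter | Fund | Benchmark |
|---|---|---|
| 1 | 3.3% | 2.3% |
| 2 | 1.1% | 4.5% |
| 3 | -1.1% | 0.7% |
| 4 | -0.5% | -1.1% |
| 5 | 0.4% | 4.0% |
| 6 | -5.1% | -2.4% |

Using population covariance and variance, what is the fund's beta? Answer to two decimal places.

r̄p = -0.3167%,  r̄m = 1.3333%
Cov = Σ(rp − r̄p)(rm − r̄m) / 6 = 4.7822
Var(rm) = Σ(rm − r̄m)² / 6 = 6.3889
β = Cov / Var = 4.7822 / 6.3889 = 0.7485

0.75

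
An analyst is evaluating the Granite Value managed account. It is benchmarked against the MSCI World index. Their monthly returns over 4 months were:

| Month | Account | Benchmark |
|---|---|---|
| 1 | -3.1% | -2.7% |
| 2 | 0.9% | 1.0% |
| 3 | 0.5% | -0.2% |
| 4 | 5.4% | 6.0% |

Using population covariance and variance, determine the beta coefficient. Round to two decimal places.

0.94

r̄p = 0.9250%,  r̄m = 1.0250%
Cov = Σ(rp − r̄p)(rm − r̄m) / 4 = 9.4444
Var(rm) = Σ(rm − r̄m)² / 4 = 10.0319
β = Cov / Var = 9.4444 / 10.0319 = 0.9414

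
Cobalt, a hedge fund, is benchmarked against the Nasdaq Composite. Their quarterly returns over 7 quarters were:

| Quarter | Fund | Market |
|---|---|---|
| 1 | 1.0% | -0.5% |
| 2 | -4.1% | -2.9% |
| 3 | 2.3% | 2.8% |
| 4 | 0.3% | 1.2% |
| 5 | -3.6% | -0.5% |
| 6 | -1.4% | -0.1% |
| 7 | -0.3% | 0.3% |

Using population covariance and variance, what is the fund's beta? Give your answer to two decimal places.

1.11

r̄p = -0.8286%,  r̄m = 0.0429%
Cov = Σ(rp − r̄p)(rm − r̄m) / 7 = 2.8984
Var(rm) = Σ(rm − r̄m)² / 7 = 2.6110
β = Cov / Var = 2.8984 / 2.6110 = 1.1101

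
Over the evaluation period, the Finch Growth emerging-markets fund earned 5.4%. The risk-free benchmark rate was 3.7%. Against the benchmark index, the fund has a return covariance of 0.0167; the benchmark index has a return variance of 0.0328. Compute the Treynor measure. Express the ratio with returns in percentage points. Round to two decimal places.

3.34

β = Cov / Var = 0.0167 / 0.0328 = 0.5091
Treynor = (Rp − Rf) / β = (5.4% − 3.7%) / 0.5091 = 1.70 / 0.5091 = 3.3392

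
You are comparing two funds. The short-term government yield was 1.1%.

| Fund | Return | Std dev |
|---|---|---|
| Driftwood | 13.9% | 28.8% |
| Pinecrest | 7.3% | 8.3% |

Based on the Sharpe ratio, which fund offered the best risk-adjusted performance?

Pinecrest

Driftwood: Sharpe ratio = (13.9% − 1.1%) / 28.8% = 0.444
Pinecrest: Sharpe ratio = (7.3% − 1.1%) / 8.3% = 0.747
Highest: Pinecrest (0.747).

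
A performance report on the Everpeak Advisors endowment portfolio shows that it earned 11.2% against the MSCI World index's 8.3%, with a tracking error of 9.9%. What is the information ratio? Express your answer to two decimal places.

IR = (Rp − Rb) / TE = (11.2% − 8.3%) / 9.9% = 2.90% / 9.9% = 0.2929

0.29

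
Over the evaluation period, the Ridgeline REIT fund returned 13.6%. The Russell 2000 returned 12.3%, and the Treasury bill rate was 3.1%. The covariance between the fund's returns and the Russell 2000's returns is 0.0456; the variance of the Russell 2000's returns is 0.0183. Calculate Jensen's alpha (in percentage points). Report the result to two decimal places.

β = Cov / Var = 0.0456 / 0.0183 = 2.4918
E[R] = Rf + β(Rm − Rf) = 3.1% + 2.4918 × (12.3% − 3.1%) = 26.0246%
α = Rp − E[R] = 13.6% − 26.0246% = -12.4246

-12.42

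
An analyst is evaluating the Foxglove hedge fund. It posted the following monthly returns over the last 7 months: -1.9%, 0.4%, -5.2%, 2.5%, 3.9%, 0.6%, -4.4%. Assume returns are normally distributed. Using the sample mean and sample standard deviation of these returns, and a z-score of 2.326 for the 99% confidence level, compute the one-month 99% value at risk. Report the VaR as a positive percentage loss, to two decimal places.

8.51

r̄ = (-1.9 + 0.4 − 5.2 + 2.5 + 3.9 + 0.6 − 4.4) / 7 = -4.10 / 7 = -0.5857%
Σ(r − r̄)² = (-1.9 − (-0.5857))² + (0.4 − (-0.5857))² + … = 69.5886
σ = √[69.5886 / 6] = 3.4056%
VaR = −(r̄ − z·σ) = −(-0.5857 − 2.326 × 3.4056) = −(-8.5071) = 8.5071%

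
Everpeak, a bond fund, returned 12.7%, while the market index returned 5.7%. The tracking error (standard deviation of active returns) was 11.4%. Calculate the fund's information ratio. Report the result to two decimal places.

IR = (Rp − Rb) / TE = (12.7% − 5.7%) / 11.4% = 7.00% / 11.4% = 0.6140

0.61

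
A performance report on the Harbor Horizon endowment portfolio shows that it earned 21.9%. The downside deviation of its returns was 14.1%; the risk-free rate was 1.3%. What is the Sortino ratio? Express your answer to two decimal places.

1.46

Sortino = (Rp − Rf) / σd = (21.9% − 1.3%) / 14.1% = 20.60% / 14.1% = 1.4610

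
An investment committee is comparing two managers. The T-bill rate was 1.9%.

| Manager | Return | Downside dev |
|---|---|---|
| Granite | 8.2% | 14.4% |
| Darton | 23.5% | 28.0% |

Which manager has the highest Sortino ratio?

Granite: Sortino ratio = (8.2% − 1.9%) / 14.4% = 0.438
Darton: Sortino ratio = (23.5% − 1.9%) / 28.0% = 0.771
Highest: Darton (0.771).

Darton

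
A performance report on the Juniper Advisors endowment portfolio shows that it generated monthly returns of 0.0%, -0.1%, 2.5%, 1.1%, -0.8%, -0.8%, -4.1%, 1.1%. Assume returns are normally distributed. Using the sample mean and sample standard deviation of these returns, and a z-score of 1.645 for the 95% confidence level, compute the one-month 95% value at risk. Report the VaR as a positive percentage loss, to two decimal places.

3.35

μ = (0 − 0.1 + 2.5 + 1.1 − 0.8 − 0.8 − 4.1 + 1.1) / 8 = -1.10 / 8 = -0.1375%
Σ(r − μ)² = 26.6188; sample σ = √(26.6188/7) = 1.9500%
VaR = −(μ − z·σ) = −(-0.1375 − 1.645 × 1.9500) = −(-3.3453) = 3.3453%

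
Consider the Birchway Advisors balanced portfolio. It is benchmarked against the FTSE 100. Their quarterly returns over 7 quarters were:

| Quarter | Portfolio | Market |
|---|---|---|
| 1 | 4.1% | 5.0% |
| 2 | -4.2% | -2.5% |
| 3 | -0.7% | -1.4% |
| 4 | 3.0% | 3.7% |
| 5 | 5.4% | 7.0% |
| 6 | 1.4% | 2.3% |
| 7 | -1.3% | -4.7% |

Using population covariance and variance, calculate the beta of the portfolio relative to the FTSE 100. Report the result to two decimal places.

r̄p = 1.1000%,  r̄m = 1.3429%
Cov = Σ(rp − r̄p)(rm − r̄m) / 7 = 11.4100
Var(rm) = Σ(rm − r̄m)² / 7 = 15.8082
β = Cov / Var = 11.4100 / 15.8082 = 0.7218

0.72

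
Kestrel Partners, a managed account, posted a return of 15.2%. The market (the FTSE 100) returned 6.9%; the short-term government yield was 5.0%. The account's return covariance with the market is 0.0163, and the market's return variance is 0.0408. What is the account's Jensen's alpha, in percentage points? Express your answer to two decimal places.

9.44

β = Cov / Var = 0.0163 / 0.0408 = 0.3995
E[R] = Rf + β(Rm − Rf) = 5.0% + 0.3995 × (6.9% − 5.0%) = 5.7591%
α = Rp − E[R] = 15.2% − 5.7591% = 9.4409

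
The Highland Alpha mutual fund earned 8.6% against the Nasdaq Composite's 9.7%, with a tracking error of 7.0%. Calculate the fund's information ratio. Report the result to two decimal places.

-0.16

IR = (Rp − Rb) / TE = (8.6% − 9.7%) / 7.0% = -1.10% / 7.0% = -0.1571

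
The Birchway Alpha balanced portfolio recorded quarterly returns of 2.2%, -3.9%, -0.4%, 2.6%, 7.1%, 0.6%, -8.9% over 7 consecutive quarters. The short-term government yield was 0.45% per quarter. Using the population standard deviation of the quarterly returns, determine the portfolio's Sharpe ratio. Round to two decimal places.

Mean return r̄ = -0.70 / 7 = -0.1000%
Population std dev = √[156.8800 / 7] = 4.7341%
Sharpe = (r̄ − rf) / σ = (-0.1000 − 0.45) / 4.7341 = -0.5500 / 4.7341 = -0.1162

-0.12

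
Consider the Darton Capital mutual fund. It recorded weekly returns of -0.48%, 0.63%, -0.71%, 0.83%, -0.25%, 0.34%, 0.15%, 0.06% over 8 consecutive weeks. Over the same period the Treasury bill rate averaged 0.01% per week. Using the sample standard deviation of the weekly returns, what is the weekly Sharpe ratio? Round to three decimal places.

0.115

Mean return r̄ = 0.570 / 8 = 0.0713%
Sample σ = √[Σ(r − r̄)² / 7] = √[1.9839 / 7] = √0.2834 = 0.5324%
Sharpe = (r̄ − rf) / σ = (0.0713 − 0.01) / 0.5324 = 0.0613 / 0.5324 = 0.1151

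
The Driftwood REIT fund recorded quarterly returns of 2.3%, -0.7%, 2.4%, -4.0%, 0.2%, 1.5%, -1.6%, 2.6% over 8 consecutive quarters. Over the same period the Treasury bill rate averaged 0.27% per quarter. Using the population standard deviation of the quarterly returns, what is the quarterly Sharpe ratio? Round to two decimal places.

0.03

r̄ = (2.3 − 0.7 + 2.4 − 4 + 0.2 + 1.5 − 1.6 + 2.6) / 8 = 2.70 / 8 = 0.3375%
Population std dev = √[38.2388 / 8] = 2.1863%
Sharpe = (r̄ − rf) / σ = (0.3375 − 0.27) / 2.1863 = 0.0675 / 2.1863 = 0.0309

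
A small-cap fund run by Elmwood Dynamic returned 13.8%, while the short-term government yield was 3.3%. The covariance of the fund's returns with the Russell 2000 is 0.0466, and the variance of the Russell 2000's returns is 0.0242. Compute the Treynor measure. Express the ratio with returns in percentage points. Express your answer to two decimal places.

5.45

β = Cov / Var = 0.0466 / 0.0242 = 1.9256
Treynor = (Rp − Rf) / β = (13.8% − 3.3%) / 1.9256 = 10.50 / 1.9256 = 5.4528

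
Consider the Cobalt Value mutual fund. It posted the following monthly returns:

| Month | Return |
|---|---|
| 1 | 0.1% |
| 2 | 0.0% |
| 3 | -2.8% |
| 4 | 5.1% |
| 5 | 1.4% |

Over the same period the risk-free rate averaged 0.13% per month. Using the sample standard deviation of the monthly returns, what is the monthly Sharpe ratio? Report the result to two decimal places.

Mean return μ = 3.80 / 5 = 0.7600%
Sample σ = √[Σ(r − μ)² / 4] = √[32.9320 / 4] = √8.2330 = 2.8693%
Sharpe = (μ − rf) / σ = (0.7600 − 0.13) / 2.8693 = 0.6300 / 2.8693 = 0.2196

0.22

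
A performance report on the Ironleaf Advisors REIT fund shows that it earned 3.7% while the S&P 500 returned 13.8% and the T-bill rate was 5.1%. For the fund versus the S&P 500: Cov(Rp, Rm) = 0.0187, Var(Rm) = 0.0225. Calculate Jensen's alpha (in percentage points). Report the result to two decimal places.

-8.63

β = Cov / Var = 0.0187 / 0.0225 = 0.8311
E[R] = Rf + β(Rm − Rf) = 5.1% + 0.8311 × (13.8% − 5.1%) = 12.3306%
α = Rp − E[R] = 3.7% − 12.3306% = -8.6306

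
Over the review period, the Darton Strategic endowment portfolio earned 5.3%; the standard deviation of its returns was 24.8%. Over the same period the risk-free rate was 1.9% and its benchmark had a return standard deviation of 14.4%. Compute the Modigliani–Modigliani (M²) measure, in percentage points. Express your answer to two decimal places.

Sharpe = (Rp − Rf) / σp = (5.3% − 1.9%) / 24.8% = 0.1371
M² = Rf + Sharpe × σm = 1.9% + 0.1371 × 14.4% = 3.8742%

3.87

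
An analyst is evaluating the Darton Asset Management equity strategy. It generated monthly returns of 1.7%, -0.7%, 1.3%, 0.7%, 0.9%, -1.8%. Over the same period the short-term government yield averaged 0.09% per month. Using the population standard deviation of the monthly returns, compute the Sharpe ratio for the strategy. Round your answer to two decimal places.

0.21

Mean return r̄ = 2.10 / 6 = 0.3500%
Σ(r − r̄)² = (1.7 − 0.3500)² + (-0.7 − 0.3500)² + (1.3 − 0.3500)² + … = 8.8750
σ = √[8.8750 / 6] = 1.2162%
Sharpe = (r̄ − rf) / σ = (0.3500 − 0.09) / 1.2162 = 0.2600 / 1.2162 = 0.2138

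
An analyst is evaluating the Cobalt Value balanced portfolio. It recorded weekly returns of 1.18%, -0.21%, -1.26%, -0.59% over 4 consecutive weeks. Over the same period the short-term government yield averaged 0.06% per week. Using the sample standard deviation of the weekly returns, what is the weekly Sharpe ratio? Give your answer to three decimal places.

Mean return μ = -0.880 / 4 = -0.2200%
Sample σ = √[Σ(r − μ)² / 3] = √[3.1786 / 3] = √1.0595 = 1.0293%
Sharpe = (μ − rf) / σ = (-0.2200 − 0.06) / 1.0293 = -0.2800 / 1.0293 = -0.2720

-0.272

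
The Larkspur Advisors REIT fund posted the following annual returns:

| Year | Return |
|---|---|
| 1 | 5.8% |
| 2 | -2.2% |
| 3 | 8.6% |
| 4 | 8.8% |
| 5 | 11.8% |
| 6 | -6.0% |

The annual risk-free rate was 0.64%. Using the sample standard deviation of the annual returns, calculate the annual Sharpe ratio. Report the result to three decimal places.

0.546

Mean return r̄ = 26.80 / 6 = 4.4667%
Σ(r − r̄)² = (5.8 − 4.4667)² + (-2.2 − 4.4667)² + … = 245.4133
sample σ = √(245.4133 / 5) = √49.0827 = 7.0059%
Sharpe = (r̄ − rf) / σ = (4.4667 − 0.64) / 7.0059 = 3.8267 / 7.0059 = 0.5462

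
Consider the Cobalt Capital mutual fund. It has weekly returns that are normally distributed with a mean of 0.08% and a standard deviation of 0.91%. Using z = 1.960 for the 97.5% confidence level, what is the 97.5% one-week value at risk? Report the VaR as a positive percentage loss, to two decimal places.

VaR (as % loss) = −(μ − z·σ) = −(0.08% − 1.960 × 0.91%) = −(-1.7036%) = 1.7036%

1.70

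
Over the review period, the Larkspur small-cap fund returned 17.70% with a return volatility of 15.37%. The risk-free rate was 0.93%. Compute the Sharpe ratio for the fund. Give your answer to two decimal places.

1.09

Sharpe = (Rp − Rf) / σp = (17.70% − 0.93%) / 15.37% = 16.77% / 15.37% = 1.0911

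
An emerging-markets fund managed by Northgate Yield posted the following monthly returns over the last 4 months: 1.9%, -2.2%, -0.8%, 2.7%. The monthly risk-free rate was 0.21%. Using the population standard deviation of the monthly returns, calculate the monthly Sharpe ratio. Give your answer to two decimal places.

μ = (1.9 − 2.2 − 0.8 + 2.7) / 4 = 0.4000%
Σ(r − μ)² = 15.7400; population σ = √(15.7400/4) = 1.9837%
Sharpe = (μ − rf) / σ = (0.4000 − 0.21) / 1.9837 = 0.1900 / 1.9837 = 0.0958

0.10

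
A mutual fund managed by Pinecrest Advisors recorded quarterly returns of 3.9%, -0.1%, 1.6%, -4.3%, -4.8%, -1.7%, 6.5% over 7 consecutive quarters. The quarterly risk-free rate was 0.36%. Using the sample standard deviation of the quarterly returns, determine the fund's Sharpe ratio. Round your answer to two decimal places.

Mean return r̄ = 1.10 / 7 = 0.1571%
Σ(r − r̄)² = (3.9 − 0.1571)² + (-0.1 − 0.1571)² + (1.6 − 0.1571)² + … = 104.2771
σ = √[104.2771 / 6] = 4.1689%
Sharpe = (r̄ − rf) / σ = (0.1571 − 0.36) / 4.1689 = -0.2029 / 4.1689 = -0.0487

-0.05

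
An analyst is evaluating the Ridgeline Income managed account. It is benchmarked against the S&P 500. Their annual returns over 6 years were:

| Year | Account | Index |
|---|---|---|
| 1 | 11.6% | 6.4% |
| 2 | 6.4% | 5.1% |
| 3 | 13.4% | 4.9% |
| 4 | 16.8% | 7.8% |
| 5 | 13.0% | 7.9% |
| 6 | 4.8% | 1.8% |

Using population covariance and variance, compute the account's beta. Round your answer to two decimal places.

r̄p = 11.0000%,  r̄m = 5.6500%
Cov = Σ(rp − r̄p)(rm − r̄m) / 6 = 7.0033
Var(rm) = Σ(rm − r̄m)² / 6 = 4.3225
β = Cov / Var = 7.0033 / 4.3225 = 1.6202

1.62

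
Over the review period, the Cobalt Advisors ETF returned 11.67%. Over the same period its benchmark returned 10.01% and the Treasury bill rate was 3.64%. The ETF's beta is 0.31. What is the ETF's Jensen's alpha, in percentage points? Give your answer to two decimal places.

6.06

CAPM expected return = Rf + β(Rm − Rf) = 3.64% + 0.31 × (10.01% − 3.64%) = 3.64 + 0.31 × 6.37 = 5.6147%
Jensen's α = Rp − E[R] = 11.67% − 5.6147% = 6.0553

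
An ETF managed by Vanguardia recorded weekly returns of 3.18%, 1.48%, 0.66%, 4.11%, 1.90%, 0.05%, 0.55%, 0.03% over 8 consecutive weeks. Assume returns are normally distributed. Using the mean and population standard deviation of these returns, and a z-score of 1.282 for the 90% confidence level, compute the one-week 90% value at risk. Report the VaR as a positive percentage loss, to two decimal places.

0.30

μ = (3.18 + 1.48 + 0.66 + 4.11 + 1.9 + 0.05 + 0.55 + 0.03) / 8 = 1.4950%
Σ(r − μ)² = (3.18 − 1.4950)² + (1.48 − 1.4950)² + … = 15.6662
σ = √[15.6662 / 8] = 1.3994%
VaR = −(μ − z·σ) = −(1.4950 − 1.282 × 1.3994) = −(-0.2990) = 0.2990%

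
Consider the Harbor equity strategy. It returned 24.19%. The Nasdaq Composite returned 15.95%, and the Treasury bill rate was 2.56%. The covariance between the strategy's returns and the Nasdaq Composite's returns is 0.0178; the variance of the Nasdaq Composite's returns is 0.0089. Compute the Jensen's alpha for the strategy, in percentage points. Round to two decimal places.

-5.15

β = Cov / Var = 0.0178 / 0.0089 = 2.0000
E[R] = Rf + β(Rm − Rf) = 2.56% + 2.0000 × (15.95% − 2.56%) = 29.3400%
α = Rp − E[R] = 24.19% − 29.3400% = -5.1500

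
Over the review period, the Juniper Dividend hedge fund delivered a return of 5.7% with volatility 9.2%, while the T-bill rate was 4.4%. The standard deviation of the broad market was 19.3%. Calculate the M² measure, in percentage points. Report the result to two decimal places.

7.13

Sharpe = (Rp − Rf) / σp = (5.7% − 4.4%) / 9.2% = 0.1413
M² = Rf + Sharpe × σm = 4.4% + 0.1413 × 19.3% = 7.1271%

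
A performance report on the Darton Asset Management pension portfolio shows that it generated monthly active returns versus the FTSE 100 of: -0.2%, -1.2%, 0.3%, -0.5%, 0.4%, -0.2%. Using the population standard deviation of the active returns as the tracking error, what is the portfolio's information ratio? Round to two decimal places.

-0.44

Mean return r̄ = -1.40 / 6 = -0.2333%
Σ(r − r̄)² = (-0.2 − (-0.2333))² + (-1.2 − (-0.2333))² + (0.3 − (-0.2333))² + … = 1.6933
population σ = √(1.6933 / 6) = √0.2822 = 0.5312%
IR = r̄ / tracking error = -0.2333 / 0.5312 = -0.4392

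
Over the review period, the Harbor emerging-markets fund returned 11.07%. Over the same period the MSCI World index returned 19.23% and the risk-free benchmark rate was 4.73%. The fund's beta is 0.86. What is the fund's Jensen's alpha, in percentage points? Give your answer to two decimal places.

CAPM expected return = Rf + β(Rm − Rf) = 4.73% + 0.86 × (19.23% − 4.73%) = 4.73 + 0.86 × 14.50 = 17.2000%
Jensen's α = Rp − E[R] = 11.07% − 17.2000% = -6.1300

-6.13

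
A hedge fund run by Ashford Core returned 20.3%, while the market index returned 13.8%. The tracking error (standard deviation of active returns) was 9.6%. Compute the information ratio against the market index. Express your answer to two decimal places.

IR = (Rp − Rb) / TE = (20.3% − 13.8%) / 9.6% = 6.50% / 9.6% = 0.6771

0.68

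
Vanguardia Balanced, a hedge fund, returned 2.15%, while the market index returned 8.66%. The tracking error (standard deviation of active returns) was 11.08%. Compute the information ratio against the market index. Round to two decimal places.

-0.59

IR = (Rp − Rb) / TE = (2.15% − 8.66%) / 11.08% = -6.51% / 11.08% = -0.5875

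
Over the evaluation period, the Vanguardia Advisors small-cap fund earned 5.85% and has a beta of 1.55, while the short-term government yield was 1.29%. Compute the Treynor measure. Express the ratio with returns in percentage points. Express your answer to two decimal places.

2.94

Treynor = (Rp − Rf) / β = (5.85% − 1.29%) / 1.55 = 4.56 / 1.55 = 2.9419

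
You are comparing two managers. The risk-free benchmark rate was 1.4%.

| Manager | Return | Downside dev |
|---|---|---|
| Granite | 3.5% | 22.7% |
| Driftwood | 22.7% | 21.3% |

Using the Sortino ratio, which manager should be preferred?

Driftwood

Granite: Sortino ratio = (3.5% − 1.4%) / 22.7% = 0.093
Driftwood: Sortino ratio = (22.7% − 1.4%) / 21.3% = 1.000
Highest: Driftwood (1.000).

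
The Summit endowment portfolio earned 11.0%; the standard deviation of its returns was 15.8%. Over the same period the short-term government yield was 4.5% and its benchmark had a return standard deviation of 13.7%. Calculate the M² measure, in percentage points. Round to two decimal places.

10.14

Sharpe = (Rp − Rf) / σp = (11.0% − 4.5%) / 15.8% = 0.4114
M² = Rf + Sharpe × σm = 4.5% + 0.4114 × 13.7% = 10.1362%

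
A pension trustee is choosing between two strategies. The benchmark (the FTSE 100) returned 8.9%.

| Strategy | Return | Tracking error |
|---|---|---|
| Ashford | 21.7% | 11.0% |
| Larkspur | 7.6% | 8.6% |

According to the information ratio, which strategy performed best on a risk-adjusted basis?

Ashford: IR = (21.7% − 8.9%) / 11.0% = 1.164
Larkspur: IR = (7.6% − 8.9%) / 8.6% = -0.151
Highest: Ashford (1.164).

Ashford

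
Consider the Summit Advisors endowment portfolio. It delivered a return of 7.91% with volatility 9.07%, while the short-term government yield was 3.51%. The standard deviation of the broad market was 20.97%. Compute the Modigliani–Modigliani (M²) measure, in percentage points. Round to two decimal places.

13.68

Sharpe = (Rp − Rf) / σp = (7.91% − 3.51%) / 9.07% = 0.4851
M² = Rf + Sharpe × σm = 3.51% + 0.4851 × 20.97% = 13.6825%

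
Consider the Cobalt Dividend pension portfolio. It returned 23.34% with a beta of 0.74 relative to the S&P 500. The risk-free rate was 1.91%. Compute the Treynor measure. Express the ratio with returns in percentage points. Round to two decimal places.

Treynor = (Rp − Rf) / β = (23.34% − 1.91%) / 0.74 = 21.43 / 0.74 = 28.9595

28.96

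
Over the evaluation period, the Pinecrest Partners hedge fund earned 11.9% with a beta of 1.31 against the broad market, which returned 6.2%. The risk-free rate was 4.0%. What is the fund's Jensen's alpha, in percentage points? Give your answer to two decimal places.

CAPM expected return = Rf + β(Rm − Rf) = 4.0% + 1.31 × (6.2% − 4.0%) = 4 + 1.31 × 2.20 = 6.8820%
Jensen's α = Rp − E[R] = 11.9% − 6.8820% = 5.0180

5.02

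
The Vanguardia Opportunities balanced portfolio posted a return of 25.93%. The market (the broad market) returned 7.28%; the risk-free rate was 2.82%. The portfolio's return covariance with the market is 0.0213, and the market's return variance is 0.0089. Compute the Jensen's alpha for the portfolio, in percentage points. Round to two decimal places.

12.44

β = Cov / Var = 0.0213 / 0.0089 = 2.3933
E[R] = Rf + β(Rm − Rf) = 2.82% + 2.3933 × (7.28% − 2.82%) = 13.4941%
α = Rp − E[R] = 25.93% − 13.4941% = 12.4359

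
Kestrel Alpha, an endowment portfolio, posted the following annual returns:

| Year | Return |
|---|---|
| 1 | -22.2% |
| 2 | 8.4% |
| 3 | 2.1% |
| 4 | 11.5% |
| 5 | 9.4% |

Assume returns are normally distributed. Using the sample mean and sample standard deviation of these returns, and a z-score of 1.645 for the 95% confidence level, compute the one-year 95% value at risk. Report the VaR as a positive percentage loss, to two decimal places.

21.01

r̄ = (-22.2 + 8.4 + 2.1 + 11.5 + 9.4) / 5 = 1.8400%
Σ(r − r̄)² = (-22.2 − 1.8400)² + (8.4 − 1.8400)² + (2.1 − 1.8400)² + … = 771.4920
sample σ = √(771.4920 / 4) = √192.8730 = 13.8879%
VaR = −(r̄ − z·σ) = −(1.8400 − 1.645 × 13.8879) = −(-21.0056) = 21.0056%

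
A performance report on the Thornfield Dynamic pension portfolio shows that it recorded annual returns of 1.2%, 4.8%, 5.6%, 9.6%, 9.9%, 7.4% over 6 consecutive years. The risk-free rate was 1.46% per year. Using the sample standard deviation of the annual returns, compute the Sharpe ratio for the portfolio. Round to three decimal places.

1.512

r̄ = (1.2 + 4.8 + 5.6 + 9.6 + 9.9 + 7.4) / 6 = 6.4167%
Σ(r − r̄)² = 53.7283; sample σ = √(53.7283/5) = 3.2781%
Sharpe = (r̄ − rf) / σ = (6.4167 − 1.46) / 3.2781 = 4.9567 / 3.2781 = 1.5121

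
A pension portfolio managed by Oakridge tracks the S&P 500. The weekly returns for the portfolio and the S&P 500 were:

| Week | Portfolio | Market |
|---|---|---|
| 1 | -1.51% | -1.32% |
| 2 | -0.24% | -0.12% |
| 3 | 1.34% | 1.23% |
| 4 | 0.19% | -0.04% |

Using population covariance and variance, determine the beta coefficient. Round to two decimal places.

r̄p = -0.0550%,  r̄m = -0.0625%
Cov = Σ(rp − r̄p)(rm − r̄m) / 4 = 0.9122
Var(rm) = Σ(rm − r̄m)² / 4 = 0.8139
β = Cov / Var = 0.9122 / 0.8139 = 1.1208

1.12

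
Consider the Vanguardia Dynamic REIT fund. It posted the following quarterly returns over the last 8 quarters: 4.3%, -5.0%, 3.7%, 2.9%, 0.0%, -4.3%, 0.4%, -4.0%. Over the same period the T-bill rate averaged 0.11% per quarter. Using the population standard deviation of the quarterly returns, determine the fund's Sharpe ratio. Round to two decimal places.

-0.10

Mean return r̄ = -2.00 / 8 = -0.2500%
Population std dev = √[99.7400 / 8] = 3.5309%
Sharpe = (r̄ − rf) / σ = (-0.2500 − 0.11) / 3.5309 = -0.3600 / 3.5309 = -0.1020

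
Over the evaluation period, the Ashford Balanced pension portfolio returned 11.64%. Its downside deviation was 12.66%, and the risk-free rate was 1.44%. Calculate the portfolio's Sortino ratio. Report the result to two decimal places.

Sortino = (Rp − Rf) / σd = (11.64% − 1.44%) / 12.66% = 10.20% / 12.66% = 0.8057

0.81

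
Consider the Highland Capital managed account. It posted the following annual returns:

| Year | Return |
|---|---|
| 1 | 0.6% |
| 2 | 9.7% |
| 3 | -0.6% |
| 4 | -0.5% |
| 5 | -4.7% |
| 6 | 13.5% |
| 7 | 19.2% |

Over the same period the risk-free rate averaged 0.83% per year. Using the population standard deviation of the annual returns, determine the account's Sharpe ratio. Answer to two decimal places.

μ = (0.6 + 9.7 − 0.6 − 0.5 − 4.7 + 13.5 + 19.2) / 7 = 5.3143%
Σ(r − μ)² = (0.6 − 5.3143)² + (9.7 − 5.3143)² + … = 470.3486
σ = √[470.3486 / 7] = 8.1971%
Sharpe = (μ − rf) / σ = (5.3143 − 0.83) / 8.1971 = 4.4843 / 8.1971 = 0.5471

0.55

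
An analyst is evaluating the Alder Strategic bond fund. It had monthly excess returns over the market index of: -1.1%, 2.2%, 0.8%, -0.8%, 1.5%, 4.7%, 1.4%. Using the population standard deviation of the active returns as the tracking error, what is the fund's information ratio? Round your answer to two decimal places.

0.69

Mean return r̄ = 8.70 / 7 = 1.2429%
Population std dev = √[22.8171 / 7] = 1.8054%
IR = r̄ / tracking error = 1.2429 / 1.8054 = 0.6884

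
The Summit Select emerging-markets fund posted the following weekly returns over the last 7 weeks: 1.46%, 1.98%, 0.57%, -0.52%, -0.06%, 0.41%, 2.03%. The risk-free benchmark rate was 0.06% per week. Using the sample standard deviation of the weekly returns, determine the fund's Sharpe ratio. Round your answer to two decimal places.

0.78

r̄ = (1.46 + 1.98 + 0.57 − 0.52 − 0.06 + 0.41 + 2.03) / 7 = 0.8386%
Σ(r − r̄)² = (1.46 − 0.8386)² + (1.98 − 0.8386)² + … = 6.0175
sample σ = √(6.0175 / 6) = √1.0029 = 1.0014%
Sharpe = (r̄ − rf) / σ = (0.8386 − 0.06) / 1.0014 = 0.7786 / 1.0014 = 0.7775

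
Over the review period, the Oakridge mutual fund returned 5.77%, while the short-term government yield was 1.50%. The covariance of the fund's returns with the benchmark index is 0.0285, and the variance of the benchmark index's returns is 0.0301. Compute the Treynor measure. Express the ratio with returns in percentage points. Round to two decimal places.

β = Cov / Var = 0.0285 / 0.0301 = 0.9468
Treynor = (Rp − Rf) / β = (5.77% − 1.50%) / 0.9468 = 4.27 / 0.9468 = 4.5099

4.51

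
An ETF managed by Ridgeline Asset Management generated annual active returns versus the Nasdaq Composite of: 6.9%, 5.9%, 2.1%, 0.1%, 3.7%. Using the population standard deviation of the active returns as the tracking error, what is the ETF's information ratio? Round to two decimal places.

r̄ = (6.9 + 5.9 + 2.1 + 0.1 + 3.7) / 5 = 18.70 / 5 = 3.7400%
Σ(r − r̄)² = 30.5920; population σ = √(30.5920/5) = 2.4735%
IR = r̄ / tracking error = 3.7400 / 2.4735 = 1.5120

1.51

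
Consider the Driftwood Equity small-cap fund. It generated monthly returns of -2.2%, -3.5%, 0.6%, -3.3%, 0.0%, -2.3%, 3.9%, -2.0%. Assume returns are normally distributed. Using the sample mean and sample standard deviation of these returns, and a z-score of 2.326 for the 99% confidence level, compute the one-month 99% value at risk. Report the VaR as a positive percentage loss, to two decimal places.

r̄ = (-2.2 − 3.5 + 0.6 − 3.3 + 0 − 2.3 + 3.9 − 2) / 8 = -8.80 / 8 = -1.1000%
Σ(r − r̄)² = 43.1600; sample σ = √(43.1600/7) = 2.4831%
VaR = −(r̄ − z·σ) = −(-1.1000 − 2.326 × 2.4831) = −(-6.8757) = 6.8757%

6.88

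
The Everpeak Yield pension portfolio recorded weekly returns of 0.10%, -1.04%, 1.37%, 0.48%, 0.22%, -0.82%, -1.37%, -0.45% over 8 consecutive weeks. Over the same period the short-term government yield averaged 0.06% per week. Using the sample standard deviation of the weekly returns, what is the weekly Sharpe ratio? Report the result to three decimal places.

r̄ = (0.1 − 1.04 + 1.37 + 0.48 + 0.22 − 0.82 − 1.37 − 0.45) / 8 = -0.1888%
Sample std dev = √[5.7141 / 7] = 0.9035%
Sharpe = (r̄ − rf) / σ = (-0.1888 − 0.06) / 0.9035 = -0.2488 / 0.9035 = -0.2754

-0.275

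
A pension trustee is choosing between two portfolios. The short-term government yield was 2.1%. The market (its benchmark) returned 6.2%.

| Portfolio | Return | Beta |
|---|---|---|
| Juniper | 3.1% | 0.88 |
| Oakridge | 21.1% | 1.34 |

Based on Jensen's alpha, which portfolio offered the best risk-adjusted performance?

Oakridge

Juniper: α = 3.1% − [2.1% + 0.88 × (6.2% − 2.1%)] = -2.608
Oakridge: α = 21.1% − [2.1% + 1.34 × (6.2% − 2.1%)] = 13.506
Highest: Oakridge (13.506).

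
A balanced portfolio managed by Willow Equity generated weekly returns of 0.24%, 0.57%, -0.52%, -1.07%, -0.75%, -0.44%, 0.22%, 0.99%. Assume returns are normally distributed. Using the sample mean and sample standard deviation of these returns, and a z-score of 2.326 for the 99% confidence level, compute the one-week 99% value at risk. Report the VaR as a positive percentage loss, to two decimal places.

1.74

Mean return r̄ = -0.760 / 8 = -0.0950%
Σ(r − r̄)² = (0.24 − (-0.0950))² + (0.57 − (-0.0950))² + … = 3.5102
σ = √[3.5102 / 7] = 0.7081%
VaR = −(r̄ − z·σ) = −(-0.0950 − 2.326 × 0.7081) = −(-1.7420) = 1.7420%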